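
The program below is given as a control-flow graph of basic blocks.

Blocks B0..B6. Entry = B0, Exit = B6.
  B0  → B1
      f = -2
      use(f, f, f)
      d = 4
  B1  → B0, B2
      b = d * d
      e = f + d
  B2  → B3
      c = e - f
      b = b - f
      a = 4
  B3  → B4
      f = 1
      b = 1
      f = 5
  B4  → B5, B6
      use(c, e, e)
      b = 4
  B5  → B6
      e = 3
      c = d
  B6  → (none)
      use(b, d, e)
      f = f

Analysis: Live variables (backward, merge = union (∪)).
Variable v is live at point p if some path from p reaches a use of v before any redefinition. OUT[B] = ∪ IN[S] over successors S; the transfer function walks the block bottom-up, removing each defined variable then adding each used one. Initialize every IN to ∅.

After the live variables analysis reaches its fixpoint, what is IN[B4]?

Answer: {c, d, e, f}

Working:
Fixpoint table:
  B0: | IN={} | OUT={d, f}
  B1: | IN={d, f} | OUT={b, d, e, f}
  B2: | IN={b, d, e, f} | OUT={c, d, e}
  B3: | IN={c, d, e} | OUT={c, d, e, f}
  B4: | IN={c, d, e, f} | OUT={b, d, e, f}
  B5: | IN={b, d, f} | OUT={b, d, e, f}
  B6: | IN={b, d, e, f} | OUT={}

Merge at B4: OUT[B4] = IN[B5] ⊔ IN[B6] = {b, d, e, f}
Applying B4's transfer function to that OUT value gives IN[B4] (row B4 above).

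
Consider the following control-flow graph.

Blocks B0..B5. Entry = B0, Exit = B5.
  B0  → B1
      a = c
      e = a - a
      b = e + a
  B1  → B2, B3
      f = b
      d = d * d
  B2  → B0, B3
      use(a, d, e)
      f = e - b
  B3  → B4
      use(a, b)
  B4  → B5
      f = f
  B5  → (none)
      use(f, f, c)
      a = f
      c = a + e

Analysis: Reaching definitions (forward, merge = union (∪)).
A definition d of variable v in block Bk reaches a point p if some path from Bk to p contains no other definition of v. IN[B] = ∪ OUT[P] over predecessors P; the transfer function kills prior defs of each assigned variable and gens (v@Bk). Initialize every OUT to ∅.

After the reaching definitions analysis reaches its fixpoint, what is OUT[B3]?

Converged values:
  B0:  IN={a@B0, b@B0, d@B1, e@B0, f@B2}  OUT={a@B0, b@B0, d@B1, e@B0, f@B2}
  B1:  IN={a@B0, b@B0, d@B1, e@B0, f@B2}  OUT={a@B0, b@B0, d@B1, e@B0, f@B1}
  B2:  IN={a@B0, b@B0, d@B1, e@B0, f@B1}  OUT={a@B0, b@B0, d@B1, e@B0, f@B2}
  B3:  IN={a@B0, b@B0, d@B1, e@B0, f@B1, f@B2}  OUT={a@B0, b@B0, d@B1, e@B0, f@B1, f@B2}
  B4:  IN={a@B0, b@B0, d@B1, e@B0, f@B1, f@B2}  OUT={a@B0, b@B0, d@B1, e@B0, f@B4}
  B5:  IN={a@B0, b@B0, d@B1, e@B0, f@B4}  OUT={a@B5, b@B0, c@B5, d@B1, e@B0, f@B4}

Merge at B3: IN[B3] = OUT[B1] ⊔ OUT[B2] = {a@B0, b@B0, d@B1, e@B0, f@B1, f@B2}
Applying B3's transfer function to that IN value gives OUT[B3] (row B3 above).

Answer: {a@B0, b@B0, d@B1, e@B0, f@B1, f@B2}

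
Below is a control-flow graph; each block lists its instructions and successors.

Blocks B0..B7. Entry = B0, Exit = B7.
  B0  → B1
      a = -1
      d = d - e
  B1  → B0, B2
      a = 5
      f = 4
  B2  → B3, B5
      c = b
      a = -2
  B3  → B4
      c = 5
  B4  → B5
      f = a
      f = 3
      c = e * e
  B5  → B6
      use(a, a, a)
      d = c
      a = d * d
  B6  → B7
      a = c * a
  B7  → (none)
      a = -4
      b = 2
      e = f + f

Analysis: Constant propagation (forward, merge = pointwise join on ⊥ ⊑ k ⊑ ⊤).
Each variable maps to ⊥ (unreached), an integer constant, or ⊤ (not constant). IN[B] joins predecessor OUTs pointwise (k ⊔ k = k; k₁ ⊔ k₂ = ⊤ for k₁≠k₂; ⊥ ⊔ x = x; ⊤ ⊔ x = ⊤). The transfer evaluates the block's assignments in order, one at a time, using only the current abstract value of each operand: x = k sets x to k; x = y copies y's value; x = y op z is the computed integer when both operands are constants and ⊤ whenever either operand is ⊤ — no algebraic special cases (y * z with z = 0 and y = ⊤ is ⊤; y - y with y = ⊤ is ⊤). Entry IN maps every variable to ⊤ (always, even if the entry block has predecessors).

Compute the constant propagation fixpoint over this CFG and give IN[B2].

Answer: {a: 5, b: ⊤, c: ⊤, d: ⊤, e: ⊤, f: 4}

Trace:
Per-block solution:
  B0:  IN=(all ⊤)  OUT={a:-1; rest ⊤}
  B1:  IN={a:-1; rest ⊤}  OUT={a:5, f:4; rest ⊤}
  B2:  IN={a:5, f:4; rest ⊤}  OUT={a:-2, f:4; rest ⊤}
  B3:  IN={a:-2, f:4; rest ⊤}  OUT={a:-2, c:5, f:4; rest ⊤}
  B4:  IN={a:-2, c:5, f:4; rest ⊤}  OUT={a:-2, f:3; rest ⊤}
  B5:  IN={a:-2; rest ⊤}  OUT=(all ⊤)
  B6:  IN=(all ⊤)  OUT=(all ⊤)
  B7:  IN=(all ⊤)  OUT={a:-4, b:2; rest ⊤}

Merge at B2: IN[B2] = OUT[B1] = {a: 5, b: ⊤, c: ⊤, d: ⊤, e: ⊤, f: 4}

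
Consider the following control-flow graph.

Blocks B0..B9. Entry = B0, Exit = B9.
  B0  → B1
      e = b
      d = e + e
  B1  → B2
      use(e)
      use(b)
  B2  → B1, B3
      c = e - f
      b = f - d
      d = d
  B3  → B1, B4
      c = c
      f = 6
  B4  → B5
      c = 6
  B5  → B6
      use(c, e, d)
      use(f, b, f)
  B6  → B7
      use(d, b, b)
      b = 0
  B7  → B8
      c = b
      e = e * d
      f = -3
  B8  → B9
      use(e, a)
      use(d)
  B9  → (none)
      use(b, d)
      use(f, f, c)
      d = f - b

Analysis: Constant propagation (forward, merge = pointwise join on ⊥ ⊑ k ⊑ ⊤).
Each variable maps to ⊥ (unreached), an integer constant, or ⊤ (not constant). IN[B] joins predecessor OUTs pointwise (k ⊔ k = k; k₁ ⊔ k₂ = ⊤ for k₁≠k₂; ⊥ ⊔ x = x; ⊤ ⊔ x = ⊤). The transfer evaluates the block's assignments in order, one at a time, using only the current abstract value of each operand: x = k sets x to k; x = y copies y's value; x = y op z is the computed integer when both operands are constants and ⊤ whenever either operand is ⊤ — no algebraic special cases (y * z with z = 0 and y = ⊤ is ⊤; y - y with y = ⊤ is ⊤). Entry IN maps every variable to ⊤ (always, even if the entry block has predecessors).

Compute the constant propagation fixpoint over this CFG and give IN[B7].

Answer: {a: ⊤, b: 0, c: 6, d: ⊤, e: ⊤, f: 6}

Working:
Fixpoint table:
  B0: | IN=(all ⊤) | OUT=(all ⊤)
  B1: | IN=(all ⊤) | OUT=(all ⊤)
  B2: | IN=(all ⊤) | OUT=(all ⊤)
  B3: | IN=(all ⊤) | OUT={f:6; rest ⊤}
  B4: | IN={f:6; rest ⊤} | OUT={c:6, f:6; rest ⊤}
  B5: | IN={c:6, f:6; rest ⊤} | OUT={c:6, f:6; rest ⊤}
  B6: | IN={c:6, f:6; rest ⊤} | OUT={b:0, c:6, f:6; rest ⊤}
  B7: | IN={b:0, c:6, f:6; rest ⊤} | OUT={b:0, c:0, f:-3; rest ⊤}
  B8: | IN={b:0, c:0, f:-3; rest ⊤} | OUT={b:0, c:0, f:-3; rest ⊤}
  B9: | IN={b:0, c:0, f:-3; rest ⊤} | OUT={b:0, c:0, d:-3, f:-3; rest ⊤}

Merge at B7: IN[B7] = OUT[B6] = {a: ⊤, b: 0, c: 6, d: ⊤, e: ⊤, f: 6}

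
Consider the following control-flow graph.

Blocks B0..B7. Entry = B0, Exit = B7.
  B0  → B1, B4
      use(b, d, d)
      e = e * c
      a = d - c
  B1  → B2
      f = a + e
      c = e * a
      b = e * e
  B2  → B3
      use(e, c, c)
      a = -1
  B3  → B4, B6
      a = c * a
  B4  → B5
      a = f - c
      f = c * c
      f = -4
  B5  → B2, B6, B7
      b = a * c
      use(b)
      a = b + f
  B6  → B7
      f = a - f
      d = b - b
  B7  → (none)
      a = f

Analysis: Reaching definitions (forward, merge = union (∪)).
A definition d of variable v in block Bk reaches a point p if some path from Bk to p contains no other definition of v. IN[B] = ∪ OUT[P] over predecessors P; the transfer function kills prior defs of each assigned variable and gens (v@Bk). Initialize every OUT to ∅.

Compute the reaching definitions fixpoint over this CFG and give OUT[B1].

Answer: {a@B0, b@B1, c@B1, e@B0, f@B1}

Trace:
Per-block solution:
  B0:  IN={}  OUT={a@B0, e@B0}
  B1:  IN={a@B0, e@B0}  OUT={a@B0, b@B1, c@B1, e@B0, f@B1}
  B2:  IN={a@B0, a@B5, b@B1, b@B5, c@B1, e@B0, f@B1, f@B4}  OUT={a@B2, b@B1, b@B5, c@B1, e@B0, f@B1, f@B4}
  B3:  IN={a@B2, b@B1, b@B5, c@B1, e@B0, f@B1, f@B4}  OUT={a@B3, b@B1, b@B5, c@B1, e@B0, f@B1, f@B4}
  B4:  IN={a@B0, a@B3, b@B1, b@B5, c@B1, e@B0, f@B1, f@B4}  OUT={a@B4, b@B1, b@B5, c@B1, e@B0, f@B4}
  B5:  IN={a@B4, b@B1, b@B5, c@B1, e@B0, f@B4}  OUT={a@B5, b@B5, c@B1, e@B0, f@B4}
  B6:  IN={a@B3, a@B5, b@B1, b@B5, c@B1, e@B0, f@B1, f@B4}  OUT={a@B3, a@B5, b@B1, b@B5, c@B1, d@B6, e@B0, f@B6}
  B7:  IN={a@B3, a@B5, b@B1, b@B5, c@B1, d@B6, e@B0, f@B4, f@B6}  OUT={a@B7, b@B1, b@B5, c@B1, d@B6, e@B0, f@B4, f@B6}

Merge at B1: IN[B1] = OUT[B0] = {a@B0, e@B0}
Applying B1's transfer function to that IN value gives OUT[B1] (row B1 above).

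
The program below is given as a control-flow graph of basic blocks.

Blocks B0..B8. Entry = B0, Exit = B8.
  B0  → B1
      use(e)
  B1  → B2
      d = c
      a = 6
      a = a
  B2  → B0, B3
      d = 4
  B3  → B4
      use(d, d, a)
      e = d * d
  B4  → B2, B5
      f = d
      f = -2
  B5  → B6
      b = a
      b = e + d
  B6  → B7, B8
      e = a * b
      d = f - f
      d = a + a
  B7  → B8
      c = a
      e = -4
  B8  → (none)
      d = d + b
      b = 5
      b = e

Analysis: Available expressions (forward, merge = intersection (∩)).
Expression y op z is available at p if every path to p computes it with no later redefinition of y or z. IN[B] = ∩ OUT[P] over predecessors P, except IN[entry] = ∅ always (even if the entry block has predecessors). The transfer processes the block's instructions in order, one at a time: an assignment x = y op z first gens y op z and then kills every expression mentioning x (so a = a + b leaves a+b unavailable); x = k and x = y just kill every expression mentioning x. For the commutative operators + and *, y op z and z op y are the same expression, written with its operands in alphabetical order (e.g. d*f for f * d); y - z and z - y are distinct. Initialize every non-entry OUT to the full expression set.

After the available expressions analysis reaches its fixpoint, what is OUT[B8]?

Answer: {a+a, f-f}

Trace:
Per-block solution:
  B0:  IN={}  OUT={}
  B1:  IN={}  OUT={}
  B2:  IN={}  OUT={}
  B3:  IN={}  OUT={d*d}
  B4:  IN={d*d}  OUT={d*d}
  B5:  IN={d*d}  OUT={d*d, d+e}
  B6:  IN={d*d, d+e}  OUT={a*b, a+a, f-f}
  B7:  IN={a*b, a+a, f-f}  OUT={a*b, a+a, f-f}
  B8:  IN={a*b, a+a, f-f}  OUT={a+a, f-f}

Merge at B8: IN[B8] = OUT[B6] ∩ OUT[B7] = {a*b, a+a, f-f}
Applying B8's transfer function to that IN value gives OUT[B8] (row B8 above).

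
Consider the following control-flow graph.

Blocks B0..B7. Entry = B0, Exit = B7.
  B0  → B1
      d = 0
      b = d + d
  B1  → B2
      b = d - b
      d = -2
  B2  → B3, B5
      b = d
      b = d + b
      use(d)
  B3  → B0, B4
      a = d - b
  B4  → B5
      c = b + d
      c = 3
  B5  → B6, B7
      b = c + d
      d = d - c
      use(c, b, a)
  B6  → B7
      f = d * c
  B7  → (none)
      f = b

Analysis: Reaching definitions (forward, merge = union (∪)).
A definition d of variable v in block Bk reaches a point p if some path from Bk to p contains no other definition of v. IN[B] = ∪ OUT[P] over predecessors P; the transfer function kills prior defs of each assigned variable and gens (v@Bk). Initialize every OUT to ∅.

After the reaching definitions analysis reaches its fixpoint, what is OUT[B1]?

Answer: {a@B3, b@B1, d@B1}

Trace:
Per-block solution:
  B0:  IN={a@B3, b@B2, d@B1}  OUT={a@B3, b@B0, d@B0}
  B1:  IN={a@B3, b@B0, d@B0}  OUT={a@B3, b@B1, d@B1}
  B2:  IN={a@B3, b@B1, d@B1}  OUT={a@B3, b@B2, d@B1}
  B3:  IN={a@B3, b@B2, d@B1}  OUT={a@B3, b@B2, d@B1}
  B4:  IN={a@B3, b@B2, d@B1}  OUT={a@B3, b@B2, c@B4, d@B1}
  B5:  IN={a@B3, b@B2, c@B4, d@B1}  OUT={a@B3, b@B5, c@B4, d@B5}
  B6:  IN={a@B3, b@B5, c@B4, d@B5}  OUT={a@B3, b@B5, c@B4, d@B5, f@B6}
  B7:  IN={a@B3, b@B5, c@B4, d@B5, f@B6}  OUT={a@B3, b@B5, c@B4, d@B5, f@B7}

Merge at B1: IN[B1] = OUT[B0] = {a@B3, b@B0, d@B0}
Applying B1's transfer function to that IN value gives OUT[B1] (row B1 above).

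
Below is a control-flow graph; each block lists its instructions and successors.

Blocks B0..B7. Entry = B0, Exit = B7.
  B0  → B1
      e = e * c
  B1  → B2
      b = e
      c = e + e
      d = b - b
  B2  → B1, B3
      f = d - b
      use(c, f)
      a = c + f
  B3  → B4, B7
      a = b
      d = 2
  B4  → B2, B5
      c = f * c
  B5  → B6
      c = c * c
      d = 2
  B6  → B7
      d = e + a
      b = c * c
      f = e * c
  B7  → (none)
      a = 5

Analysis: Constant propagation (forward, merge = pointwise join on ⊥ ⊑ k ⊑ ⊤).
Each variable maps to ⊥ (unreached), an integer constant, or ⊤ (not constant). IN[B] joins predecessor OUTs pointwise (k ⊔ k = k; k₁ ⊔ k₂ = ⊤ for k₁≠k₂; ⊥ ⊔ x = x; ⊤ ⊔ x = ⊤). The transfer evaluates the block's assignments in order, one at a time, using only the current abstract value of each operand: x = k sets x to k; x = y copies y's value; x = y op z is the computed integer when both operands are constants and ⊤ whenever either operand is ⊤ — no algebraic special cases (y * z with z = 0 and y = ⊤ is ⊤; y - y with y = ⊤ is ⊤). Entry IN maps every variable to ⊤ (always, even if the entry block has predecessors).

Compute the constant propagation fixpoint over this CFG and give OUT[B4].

Answer: {a: ⊤, b: ⊤, c: ⊤, d: 2, e: ⊤, f: ⊤}

Trace:
Converged values:
  B0: | IN=(all ⊤) | OUT=(all ⊤)
  B1: | IN=(all ⊤) | OUT=(all ⊤)
  B2: | IN=(all ⊤) | OUT=(all ⊤)
  B3: | IN=(all ⊤) | OUT={d:2; rest ⊤}
  B4: | IN={d:2; rest ⊤} | OUT={d:2; rest ⊤}
  B5: | IN={d:2; rest ⊤} | OUT={d:2; rest ⊤}
  B6: | IN={d:2; rest ⊤} | OUT=(all ⊤)
  B7: | IN=(all ⊤) | OUT={a:5; rest ⊤}

Merge at B4: IN[B4] = OUT[B3] = {a: ⊤, b: ⊤, c: ⊤, d: 2, e: ⊤, f: ⊤}
Applying B4's transfer function to that IN value gives OUT[B4] (row B4 above).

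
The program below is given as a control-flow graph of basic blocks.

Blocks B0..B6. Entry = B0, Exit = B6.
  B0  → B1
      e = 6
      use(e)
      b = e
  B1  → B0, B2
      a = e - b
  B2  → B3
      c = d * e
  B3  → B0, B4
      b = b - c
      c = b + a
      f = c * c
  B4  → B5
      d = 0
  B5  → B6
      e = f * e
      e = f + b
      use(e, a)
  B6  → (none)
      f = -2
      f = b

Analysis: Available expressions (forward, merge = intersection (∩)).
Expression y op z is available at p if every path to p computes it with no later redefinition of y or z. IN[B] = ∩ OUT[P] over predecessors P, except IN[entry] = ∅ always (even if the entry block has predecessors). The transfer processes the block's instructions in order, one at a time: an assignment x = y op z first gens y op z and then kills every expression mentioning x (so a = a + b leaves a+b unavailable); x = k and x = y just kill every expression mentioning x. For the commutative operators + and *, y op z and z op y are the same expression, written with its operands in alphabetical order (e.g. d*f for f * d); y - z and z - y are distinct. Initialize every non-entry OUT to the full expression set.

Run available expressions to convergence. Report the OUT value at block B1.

Converged values:
  B0:   IN={}   OUT={}
  B1:   IN={}   OUT={e-b}
  B2:   IN={e-b}   OUT={d*e, e-b}
  B3:   IN={d*e, e-b}   OUT={a+b, c*c, d*e}
  B4:   IN={a+b, c*c, d*e}   OUT={a+b, c*c}
  B5:   IN={a+b, c*c}   OUT={a+b, b+f, c*c}
  B6:   IN={a+b, b+f, c*c}   OUT={a+b, c*c}

Merge at B1: IN[B1] = OUT[B0] = {}
Applying B1's transfer function to that IN value gives OUT[B1] (row B1 above).

Answer: {e-b}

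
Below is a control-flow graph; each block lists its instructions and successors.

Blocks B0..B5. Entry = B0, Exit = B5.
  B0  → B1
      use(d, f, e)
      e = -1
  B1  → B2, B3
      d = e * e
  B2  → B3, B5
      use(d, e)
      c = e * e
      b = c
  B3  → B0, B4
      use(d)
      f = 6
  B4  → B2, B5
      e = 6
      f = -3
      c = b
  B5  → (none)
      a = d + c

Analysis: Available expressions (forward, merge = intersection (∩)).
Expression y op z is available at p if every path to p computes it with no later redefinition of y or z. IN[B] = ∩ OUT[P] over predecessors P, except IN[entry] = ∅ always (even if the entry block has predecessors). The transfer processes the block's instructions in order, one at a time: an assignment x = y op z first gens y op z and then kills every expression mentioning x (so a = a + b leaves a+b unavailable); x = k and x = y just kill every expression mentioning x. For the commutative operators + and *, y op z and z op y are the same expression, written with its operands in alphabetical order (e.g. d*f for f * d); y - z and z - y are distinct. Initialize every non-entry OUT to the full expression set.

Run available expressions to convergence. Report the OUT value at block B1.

Fixpoint table:
  B0: | IN={} | OUT={}
  B1: | IN={} | OUT={e*e}
  B2: | IN={} | OUT={e*e}
  B3: | IN={e*e} | OUT={e*e}
  B4: | IN={e*e} | OUT={}
  B5: | IN={} | OUT={c+d}

Merge at B1: IN[B1] = OUT[B0] = {}
Applying B1's transfer function to that IN value gives OUT[B1] (row B1 above).

Answer: {e*e}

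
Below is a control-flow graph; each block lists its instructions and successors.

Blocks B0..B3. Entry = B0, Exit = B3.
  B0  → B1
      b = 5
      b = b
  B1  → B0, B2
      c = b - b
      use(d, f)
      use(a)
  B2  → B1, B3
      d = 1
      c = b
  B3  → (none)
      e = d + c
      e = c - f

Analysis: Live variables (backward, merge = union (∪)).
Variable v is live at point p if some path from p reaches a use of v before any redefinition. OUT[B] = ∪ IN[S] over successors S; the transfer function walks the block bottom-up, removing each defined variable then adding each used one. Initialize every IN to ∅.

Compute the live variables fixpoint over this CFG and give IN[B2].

Answer: {a, b, f}

Trace:
Per-block solution:
  B0: | IN={a, d, f} | OUT={a, b, d, f}
  B1: | IN={a, b, d, f} | OUT={a, b, d, f}
  B2: | IN={a, b, f} | OUT={a, b, c, d, f}
  B3: | IN={c, d, f} | OUT={}

Merge at B2: OUT[B2] = IN[B1] ⊔ IN[B3] = {a, b, c, d, f}
Applying B2's transfer function to that OUT value gives IN[B2] (row B2 above).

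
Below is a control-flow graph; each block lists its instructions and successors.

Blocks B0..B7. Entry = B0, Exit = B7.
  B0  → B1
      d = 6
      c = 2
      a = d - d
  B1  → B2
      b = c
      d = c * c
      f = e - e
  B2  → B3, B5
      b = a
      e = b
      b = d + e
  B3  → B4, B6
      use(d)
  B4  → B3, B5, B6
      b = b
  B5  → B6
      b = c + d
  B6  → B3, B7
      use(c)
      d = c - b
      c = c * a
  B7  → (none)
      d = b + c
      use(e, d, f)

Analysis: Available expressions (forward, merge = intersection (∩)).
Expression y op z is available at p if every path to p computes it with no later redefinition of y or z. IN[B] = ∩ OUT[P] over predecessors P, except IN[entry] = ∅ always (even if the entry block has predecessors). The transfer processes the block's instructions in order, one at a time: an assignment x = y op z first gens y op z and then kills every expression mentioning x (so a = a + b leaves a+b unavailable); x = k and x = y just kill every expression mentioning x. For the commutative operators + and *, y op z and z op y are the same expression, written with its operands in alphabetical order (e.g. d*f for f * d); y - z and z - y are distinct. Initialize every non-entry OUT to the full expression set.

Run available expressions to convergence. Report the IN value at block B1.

Converged values:
  B0:  IN={}  OUT={d-d}
  B1:  IN={d-d}  OUT={c*c, e-e}
  B2:  IN={c*c, e-e}  OUT={c*c, d+e}
  B3:  IN={}  OUT={}
  B4:  IN={}  OUT={}
  B5:  IN={}  OUT={c+d}
  B6:  IN={}  OUT={}
  B7:  IN={}  OUT={b+c}

Merge at B1: IN[B1] = OUT[B0] = {d-d}

Answer: {d-d}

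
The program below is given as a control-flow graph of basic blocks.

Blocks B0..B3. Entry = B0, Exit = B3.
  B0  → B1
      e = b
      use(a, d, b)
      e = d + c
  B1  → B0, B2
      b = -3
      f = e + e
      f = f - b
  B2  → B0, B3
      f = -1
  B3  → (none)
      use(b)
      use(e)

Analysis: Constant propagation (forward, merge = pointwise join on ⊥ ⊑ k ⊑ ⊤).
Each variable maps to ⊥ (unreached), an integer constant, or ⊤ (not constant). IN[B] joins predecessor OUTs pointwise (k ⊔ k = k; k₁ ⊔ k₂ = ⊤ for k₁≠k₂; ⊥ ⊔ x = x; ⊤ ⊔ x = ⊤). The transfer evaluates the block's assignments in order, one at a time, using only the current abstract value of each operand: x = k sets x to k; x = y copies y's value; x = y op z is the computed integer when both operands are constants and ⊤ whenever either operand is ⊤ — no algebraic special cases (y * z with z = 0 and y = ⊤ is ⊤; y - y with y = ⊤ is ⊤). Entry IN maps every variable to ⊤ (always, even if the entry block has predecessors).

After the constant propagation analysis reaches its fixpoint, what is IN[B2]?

Answer: {a: ⊤, b: -3, c: ⊤, d: ⊤, e: ⊤, f: ⊤}

Working:
Converged values:
  B0: | IN=(all ⊤) | OUT=(all ⊤)
  B1: | IN=(all ⊤) | OUT={b:-3; rest ⊤}
  B2: | IN={b:-3; rest ⊤} | OUT={b:-3, f:-1; rest ⊤}
  B3: | IN={b:-3, f:-1; rest ⊤} | OUT={b:-3, f:-1; rest ⊤}

Merge at B2: IN[B2] = OUT[B1] = {a: ⊤, b: -3, c: ⊤, d: ⊤, e: ⊤, f: ⊤}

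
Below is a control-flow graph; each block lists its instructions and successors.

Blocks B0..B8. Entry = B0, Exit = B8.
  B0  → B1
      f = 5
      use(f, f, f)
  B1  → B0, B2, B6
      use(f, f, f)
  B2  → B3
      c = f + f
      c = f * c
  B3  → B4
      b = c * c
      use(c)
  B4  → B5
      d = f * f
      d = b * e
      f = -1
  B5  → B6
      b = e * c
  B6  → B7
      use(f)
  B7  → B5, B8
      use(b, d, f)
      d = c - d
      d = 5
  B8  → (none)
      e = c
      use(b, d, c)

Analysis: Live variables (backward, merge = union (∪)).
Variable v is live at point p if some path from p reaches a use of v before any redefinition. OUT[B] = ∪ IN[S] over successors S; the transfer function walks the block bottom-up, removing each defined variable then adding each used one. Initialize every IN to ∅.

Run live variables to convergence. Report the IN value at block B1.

Fixpoint table:
  B0:   IN={b, c, d, e}   OUT={b, c, d, e, f}
  B1:   IN={b, c, d, e, f}   OUT={b, c, d, e, f}
  B2:   IN={e, f}   OUT={c, e, f}
  B3:   IN={c, e, f}   OUT={b, c, e, f}
  B4:   IN={b, c, e, f}   OUT={c, d, e, f}
  B5:   IN={c, d, e, f}   OUT={b, c, d, e, f}
  B6:   IN={b, c, d, e, f}   OUT={b, c, d, e, f}
  B7:   IN={b, c, d, e, f}   OUT={b, c, d, e, f}
  B8:   IN={b, c, d}   OUT={}

Merge at B1: OUT[B1] = IN[B0] ⊔ IN[B2] ⊔ IN[B6] = {b, c, d, e, f}
Applying B1's transfer function to that OUT value gives IN[B1] (row B1 above).

Answer: {b, c, d, e, f}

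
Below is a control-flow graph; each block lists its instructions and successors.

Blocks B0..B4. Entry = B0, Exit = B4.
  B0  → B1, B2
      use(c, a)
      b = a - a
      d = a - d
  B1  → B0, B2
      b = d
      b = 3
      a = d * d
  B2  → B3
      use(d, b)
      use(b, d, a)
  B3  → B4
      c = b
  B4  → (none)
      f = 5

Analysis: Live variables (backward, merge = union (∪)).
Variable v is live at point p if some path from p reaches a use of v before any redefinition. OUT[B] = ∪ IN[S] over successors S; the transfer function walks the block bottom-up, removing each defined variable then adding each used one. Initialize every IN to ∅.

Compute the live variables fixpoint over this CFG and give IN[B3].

Fixpoint table:
  B0: | IN={a, c, d} | OUT={a, b, c, d}
  B1: | IN={c, d} | OUT={a, b, c, d}
  B2: | IN={a, b, d} | OUT={b}
  B3: | IN={b} | OUT={}
  B4: | IN={} | OUT={}

Merge at B3: OUT[B3] = IN[B4] = {}
Applying B3's transfer function to that OUT value gives IN[B3] (row B3 above).

Answer: {b}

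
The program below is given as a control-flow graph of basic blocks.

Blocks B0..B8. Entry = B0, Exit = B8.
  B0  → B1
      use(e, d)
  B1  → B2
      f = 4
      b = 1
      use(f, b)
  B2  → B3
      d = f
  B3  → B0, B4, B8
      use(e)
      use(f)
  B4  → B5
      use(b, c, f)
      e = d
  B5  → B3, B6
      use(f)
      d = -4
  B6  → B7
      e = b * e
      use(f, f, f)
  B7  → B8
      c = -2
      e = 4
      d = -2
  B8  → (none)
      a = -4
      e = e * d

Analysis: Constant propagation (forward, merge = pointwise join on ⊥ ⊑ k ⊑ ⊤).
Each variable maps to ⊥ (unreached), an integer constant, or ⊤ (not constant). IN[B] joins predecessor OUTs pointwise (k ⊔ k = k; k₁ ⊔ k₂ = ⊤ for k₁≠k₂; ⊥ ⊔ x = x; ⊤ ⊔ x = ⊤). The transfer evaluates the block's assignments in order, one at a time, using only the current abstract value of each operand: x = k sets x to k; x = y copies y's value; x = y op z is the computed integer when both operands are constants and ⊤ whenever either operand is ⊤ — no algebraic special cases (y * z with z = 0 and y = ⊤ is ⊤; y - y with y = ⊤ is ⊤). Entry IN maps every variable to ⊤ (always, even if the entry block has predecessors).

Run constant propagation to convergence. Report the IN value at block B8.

Converged values:
  B0:  IN=(all ⊤)  OUT=(all ⊤)
  B1:  IN=(all ⊤)  OUT={b:1, f:4; rest ⊤}
  B2:  IN={b:1, f:4; rest ⊤}  OUT={b:1, d:4, f:4; rest ⊤}
  B3:  IN={b:1, f:4; rest ⊤}  OUT={b:1, f:4; rest ⊤}
  B4:  IN={b:1, f:4; rest ⊤}  OUT={b:1, f:4; rest ⊤}
  B5:  IN={b:1, f:4; rest ⊤}  OUT={b:1, d:-4, f:4; rest ⊤}
  B6:  IN={b:1, d:-4, f:4; rest ⊤}  OUT={b:1, d:-4, f:4; rest ⊤}
  B7:  IN={b:1, d:-4, f:4; rest ⊤}  OUT={b:1, c:-2, d:-2, e:4, f:4; rest ⊤}
  B8:  IN={b:1, f:4; rest ⊤}  OUT={a:-4, b:1, f:4; rest ⊤}

Merge at B8: IN[B8] = OUT[B3] ⊔ OUT[B7] = {a: ⊤, b: 1, c: ⊤, d: ⊤, e: ⊤, f: 4}

Answer: {a: ⊤, b: 1, c: ⊤, d: ⊤, e: ⊤, f: 4}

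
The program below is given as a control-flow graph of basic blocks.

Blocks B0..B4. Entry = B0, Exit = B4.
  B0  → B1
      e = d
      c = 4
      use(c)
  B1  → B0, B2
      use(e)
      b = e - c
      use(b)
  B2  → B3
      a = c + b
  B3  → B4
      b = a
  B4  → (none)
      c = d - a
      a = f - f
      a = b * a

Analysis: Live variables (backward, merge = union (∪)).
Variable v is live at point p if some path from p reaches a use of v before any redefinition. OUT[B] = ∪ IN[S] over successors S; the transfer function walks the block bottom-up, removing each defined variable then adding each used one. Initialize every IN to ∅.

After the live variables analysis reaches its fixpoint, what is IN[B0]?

Converged values:
  B0:   IN={d, f}   OUT={c, d, e, f}
  B1:   IN={c, d, e, f}   OUT={b, c, d, f}
  B2:   IN={b, c, d, f}   OUT={a, d, f}
  B3:   IN={a, d, f}   OUT={a, b, d, f}
  B4:   IN={a, b, d, f}   OUT={}

Merge at B0: OUT[B0] = IN[B1] = {c, d, e, f}
Applying B0's transfer function to that OUT value gives IN[B0] (row B0 above).

Answer: {d, f}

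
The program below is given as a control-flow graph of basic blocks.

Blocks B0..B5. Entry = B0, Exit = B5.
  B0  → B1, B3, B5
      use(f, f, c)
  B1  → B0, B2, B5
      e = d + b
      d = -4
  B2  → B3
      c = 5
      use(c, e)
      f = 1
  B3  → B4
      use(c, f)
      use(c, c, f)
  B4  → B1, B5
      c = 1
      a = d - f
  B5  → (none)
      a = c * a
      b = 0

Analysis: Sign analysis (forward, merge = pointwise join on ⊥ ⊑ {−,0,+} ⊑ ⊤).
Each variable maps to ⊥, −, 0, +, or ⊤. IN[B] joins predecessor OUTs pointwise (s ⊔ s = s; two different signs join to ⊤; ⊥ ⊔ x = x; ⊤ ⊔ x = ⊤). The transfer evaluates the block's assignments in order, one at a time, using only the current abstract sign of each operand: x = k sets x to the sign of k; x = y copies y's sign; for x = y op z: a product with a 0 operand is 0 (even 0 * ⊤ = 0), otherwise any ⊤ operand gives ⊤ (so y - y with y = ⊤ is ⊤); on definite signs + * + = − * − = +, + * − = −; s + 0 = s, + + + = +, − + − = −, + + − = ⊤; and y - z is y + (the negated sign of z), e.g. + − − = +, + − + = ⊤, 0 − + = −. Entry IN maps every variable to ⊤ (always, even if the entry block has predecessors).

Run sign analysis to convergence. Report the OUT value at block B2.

Per-block solution:
  B0:  IN=(all ⊤)  OUT=(all ⊤)
  B1:  IN=(all ⊤)  OUT={d:-; rest ⊤}
  B2:  IN={d:-; rest ⊤}  OUT={c:+, d:-, f:+; rest ⊤}
  B3:  IN=(all ⊤)  OUT=(all ⊤)
  B4:  IN=(all ⊤)  OUT={c:+; rest ⊤}
  B5:  IN=(all ⊤)  OUT={b:0; rest ⊤}

Merge at B2: IN[B2] = OUT[B1] = {a: ⊤, b: ⊤, c: ⊤, d: -, e: ⊤, f: ⊤}
Applying B2's transfer function to that IN value gives OUT[B2] (row B2 above).

Answer: {a: ⊤, b: ⊤, c: +, d: -, e: ⊤, f: +}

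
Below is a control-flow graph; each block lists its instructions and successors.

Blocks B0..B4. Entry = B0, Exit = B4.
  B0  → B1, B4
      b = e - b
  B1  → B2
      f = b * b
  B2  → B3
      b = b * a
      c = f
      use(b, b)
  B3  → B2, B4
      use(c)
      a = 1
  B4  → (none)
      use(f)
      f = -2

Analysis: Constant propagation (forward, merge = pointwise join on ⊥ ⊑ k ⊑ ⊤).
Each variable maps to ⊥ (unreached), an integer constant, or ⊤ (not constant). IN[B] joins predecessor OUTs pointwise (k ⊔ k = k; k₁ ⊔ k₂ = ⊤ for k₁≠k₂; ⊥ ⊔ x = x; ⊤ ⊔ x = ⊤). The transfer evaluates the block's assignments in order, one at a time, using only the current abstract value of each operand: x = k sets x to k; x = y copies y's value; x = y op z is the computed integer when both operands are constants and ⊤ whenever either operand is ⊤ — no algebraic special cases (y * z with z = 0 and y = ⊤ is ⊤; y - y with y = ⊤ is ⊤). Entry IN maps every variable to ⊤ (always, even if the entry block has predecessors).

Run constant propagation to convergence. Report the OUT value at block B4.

Answer: {a: ⊤, b: ⊤, c: ⊤, d: ⊤, e: ⊤, f: -2}

Derivation:
Converged values:
  B0:   IN=(all ⊤)   OUT=(all ⊤)
  B1:   IN=(all ⊤)   OUT=(all ⊤)
  B2:   IN=(all ⊤)   OUT=(all ⊤)
  B3:   IN=(all ⊤)   OUT={a:1; rest ⊤}
  B4:   IN=(all ⊤)   OUT={f:-2; rest ⊤}

Merge at B4: IN[B4] = OUT[B0] ⊔ OUT[B3] = {a: ⊤, b: ⊤, c: ⊤, d: ⊤, e: ⊤, f: ⊤}
Applying B4's transfer function to that IN value gives OUT[B4] (row B4 above).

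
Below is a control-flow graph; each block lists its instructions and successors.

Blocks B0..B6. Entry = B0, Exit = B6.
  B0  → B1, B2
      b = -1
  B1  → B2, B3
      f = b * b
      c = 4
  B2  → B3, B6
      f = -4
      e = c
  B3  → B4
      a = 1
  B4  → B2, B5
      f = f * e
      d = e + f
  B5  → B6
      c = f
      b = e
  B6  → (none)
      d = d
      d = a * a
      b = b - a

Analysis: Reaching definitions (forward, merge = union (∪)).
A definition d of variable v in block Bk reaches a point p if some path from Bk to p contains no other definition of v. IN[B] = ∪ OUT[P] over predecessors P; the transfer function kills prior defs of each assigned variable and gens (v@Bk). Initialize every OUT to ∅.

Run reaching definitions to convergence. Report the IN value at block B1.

Answer: {b@B0}

Working:
Converged values:
  B0:   IN={}   OUT={b@B0}
  B1:   IN={b@B0}   OUT={b@B0, c@B1, f@B1}
  B2:   IN={a@B3, b@B0, c@B1, d@B4, e@B2, f@B1, f@B4}   OUT={a@B3, b@B0, c@B1, d@B4, e@B2, f@B2}
  B3:   IN={a@B3, b@B0, c@B1, d@B4, e@B2, f@B1, f@B2}   OUT={a@B3, b@B0, c@B1, d@B4, e@B2, f@B1, f@B2}
  B4:   IN={a@B3, b@B0, c@B1, d@B4, e@B2, f@B1, f@B2}   OUT={a@B3, b@B0, c@B1, d@B4, e@B2, f@B4}
  B5:   IN={a@B3, b@B0, c@B1, d@B4, e@B2, f@B4}   OUT={a@B3, b@B5, c@B5, d@B4, e@B2, f@B4}
  B6:   IN={a@B3, b@B0, b@B5, c@B1, c@B5, d@B4, e@B2, f@B2, f@B4}   OUT={a@B3, b@B6, c@B1, c@B5, d@B6, e@B2, f@B2, f@B4}

Merge at B1: IN[B1] = OUT[B0] = {b@B0}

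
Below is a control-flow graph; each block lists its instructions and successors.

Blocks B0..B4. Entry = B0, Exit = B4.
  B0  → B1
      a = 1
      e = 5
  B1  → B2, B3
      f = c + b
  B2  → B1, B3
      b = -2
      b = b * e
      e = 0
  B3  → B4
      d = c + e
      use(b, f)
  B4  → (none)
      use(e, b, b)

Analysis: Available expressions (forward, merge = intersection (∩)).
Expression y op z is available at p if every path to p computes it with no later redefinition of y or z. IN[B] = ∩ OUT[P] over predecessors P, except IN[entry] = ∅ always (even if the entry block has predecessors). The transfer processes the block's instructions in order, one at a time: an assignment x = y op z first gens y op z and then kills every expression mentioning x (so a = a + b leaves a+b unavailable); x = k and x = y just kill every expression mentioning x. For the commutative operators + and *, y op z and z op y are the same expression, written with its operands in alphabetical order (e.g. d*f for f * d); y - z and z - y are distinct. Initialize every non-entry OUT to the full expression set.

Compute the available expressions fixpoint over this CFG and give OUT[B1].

Answer: {b+c}

Trace:
Fixpoint table:
  B0:   IN={}   OUT={}
  B1:   IN={}   OUT={b+c}
  B2:   IN={b+c}   OUT={}
  B3:   IN={}   OUT={c+e}
  B4:   IN={c+e}   OUT={c+e}

Merge at B1: IN[B1] = OUT[B0] ∩ OUT[B2] = {}
Applying B1's transfer function to that IN value gives OUT[B1] (row B1 above).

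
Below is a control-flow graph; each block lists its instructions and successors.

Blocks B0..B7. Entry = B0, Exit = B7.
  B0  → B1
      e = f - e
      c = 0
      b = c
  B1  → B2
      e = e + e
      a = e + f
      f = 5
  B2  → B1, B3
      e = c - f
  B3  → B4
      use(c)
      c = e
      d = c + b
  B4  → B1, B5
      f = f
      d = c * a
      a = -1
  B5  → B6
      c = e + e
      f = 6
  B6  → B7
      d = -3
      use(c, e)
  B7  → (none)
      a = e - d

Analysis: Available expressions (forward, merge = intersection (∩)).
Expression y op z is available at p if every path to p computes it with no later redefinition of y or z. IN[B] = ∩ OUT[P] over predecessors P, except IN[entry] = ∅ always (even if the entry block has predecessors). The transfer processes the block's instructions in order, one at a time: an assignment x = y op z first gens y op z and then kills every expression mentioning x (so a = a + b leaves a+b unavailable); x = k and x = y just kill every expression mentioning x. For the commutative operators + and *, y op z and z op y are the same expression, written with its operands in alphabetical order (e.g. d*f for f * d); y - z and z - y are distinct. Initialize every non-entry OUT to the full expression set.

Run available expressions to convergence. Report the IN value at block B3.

Answer: {c-f}

Derivation:
Per-block solution:
  B0: | IN={} | OUT={}
  B1: | IN={} | OUT={}
  B2: | IN={} | OUT={c-f}
  B3: | IN={c-f} | OUT={b+c}
  B4: | IN={b+c} | OUT={b+c}
  B5: | IN={b+c} | OUT={e+e}
  B6: | IN={e+e} | OUT={e+e}
  B7: | IN={e+e} | OUT={e+e, e-d}

Merge at B3: IN[B3] = OUT[B2] = {c-f}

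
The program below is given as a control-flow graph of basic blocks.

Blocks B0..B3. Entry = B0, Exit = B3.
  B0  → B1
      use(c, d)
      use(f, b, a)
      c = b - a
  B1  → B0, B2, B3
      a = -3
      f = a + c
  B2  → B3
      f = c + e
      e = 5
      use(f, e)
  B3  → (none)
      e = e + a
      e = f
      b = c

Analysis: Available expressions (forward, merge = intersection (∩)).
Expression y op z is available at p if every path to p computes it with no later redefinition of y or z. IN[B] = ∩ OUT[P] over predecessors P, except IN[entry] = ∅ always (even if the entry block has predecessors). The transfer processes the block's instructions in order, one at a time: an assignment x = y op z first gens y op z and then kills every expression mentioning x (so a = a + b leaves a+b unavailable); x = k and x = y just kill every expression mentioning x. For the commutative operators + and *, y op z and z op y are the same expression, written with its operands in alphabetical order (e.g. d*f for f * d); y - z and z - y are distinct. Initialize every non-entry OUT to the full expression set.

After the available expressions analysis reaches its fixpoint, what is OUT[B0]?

Answer: {b-a}

Working:
Converged values:
  B0:  IN={}  OUT={b-a}
  B1:  IN={b-a}  OUT={a+c}
  B2:  IN={a+c}  OUT={a+c}
  B3:  IN={a+c}  OUT={a+c}

Merge at B0 (entry node, so the boundary value {} is joined with the incoming edge(s)): IN[B0] = {} ∩ OUT[B1] = {}
Applying B0's transfer function to that IN value gives OUT[B0] (row B0 above).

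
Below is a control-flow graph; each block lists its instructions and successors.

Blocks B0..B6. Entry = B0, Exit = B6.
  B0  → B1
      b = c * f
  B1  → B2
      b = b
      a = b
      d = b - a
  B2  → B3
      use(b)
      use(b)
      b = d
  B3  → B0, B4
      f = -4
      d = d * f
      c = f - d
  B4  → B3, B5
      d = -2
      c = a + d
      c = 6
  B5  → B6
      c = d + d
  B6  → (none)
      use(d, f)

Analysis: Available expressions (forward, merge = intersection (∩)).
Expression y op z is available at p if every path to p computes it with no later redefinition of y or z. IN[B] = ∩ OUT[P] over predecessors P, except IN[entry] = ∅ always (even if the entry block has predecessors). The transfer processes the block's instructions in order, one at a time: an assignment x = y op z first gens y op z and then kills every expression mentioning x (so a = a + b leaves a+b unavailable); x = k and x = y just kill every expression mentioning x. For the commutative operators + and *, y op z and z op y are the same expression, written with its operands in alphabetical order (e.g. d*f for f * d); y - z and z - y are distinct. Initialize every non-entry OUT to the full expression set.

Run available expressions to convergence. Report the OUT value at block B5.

Converged values:
  B0:  IN={}  OUT={c*f}
  B1:  IN={c*f}  OUT={b-a, c*f}
  B2:  IN={b-a, c*f}  OUT={c*f}
  B3:  IN={}  OUT={f-d}
  B4:  IN={f-d}  OUT={a+d}
  B5:  IN={a+d}  OUT={a+d, d+d}
  B6:  IN={a+d, d+d}  OUT={a+d, d+d}

Merge at B5: IN[B5] = OUT[B4] = {a+d}
Applying B5's transfer function to that IN value gives OUT[B5] (row B5 above).

Answer: {a+d, d+d}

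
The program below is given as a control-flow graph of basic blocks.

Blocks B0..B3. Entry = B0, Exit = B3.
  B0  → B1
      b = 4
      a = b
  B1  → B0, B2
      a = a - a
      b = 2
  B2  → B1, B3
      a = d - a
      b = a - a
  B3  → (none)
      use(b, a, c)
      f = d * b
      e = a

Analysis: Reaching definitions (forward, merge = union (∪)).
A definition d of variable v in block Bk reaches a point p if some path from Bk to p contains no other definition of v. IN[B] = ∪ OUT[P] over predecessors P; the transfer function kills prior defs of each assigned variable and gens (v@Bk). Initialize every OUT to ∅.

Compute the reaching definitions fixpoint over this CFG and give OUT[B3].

Answer: {a@B2, b@B2, e@B3, f@B3}

Trace:
Fixpoint table:
  B0:   IN={a@B1, b@B1}   OUT={a@B0, b@B0}
  B1:   IN={a@B0, a@B2, b@B0, b@B2}   OUT={a@B1, b@B1}
  B2:   IN={a@B1, b@B1}   OUT={a@B2, b@B2}
  B3:   IN={a@B2, b@B2}   OUT={a@B2, b@B2, e@B3, f@B3}

Merge at B3: IN[B3] = OUT[B2] = {a@B2, b@B2}
Applying B3's transfer function to that IN value gives OUT[B3] (row B3 above).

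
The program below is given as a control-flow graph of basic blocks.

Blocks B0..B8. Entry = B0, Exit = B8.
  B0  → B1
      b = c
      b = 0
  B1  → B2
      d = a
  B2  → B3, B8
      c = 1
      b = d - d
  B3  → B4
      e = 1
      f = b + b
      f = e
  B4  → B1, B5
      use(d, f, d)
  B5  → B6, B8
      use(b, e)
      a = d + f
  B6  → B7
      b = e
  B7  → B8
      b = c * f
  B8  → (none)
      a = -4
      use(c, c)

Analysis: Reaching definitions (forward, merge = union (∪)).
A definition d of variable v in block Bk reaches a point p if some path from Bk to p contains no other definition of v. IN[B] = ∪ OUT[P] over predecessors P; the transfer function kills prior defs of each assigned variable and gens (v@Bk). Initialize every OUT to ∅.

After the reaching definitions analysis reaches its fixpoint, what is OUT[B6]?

Answer: {a@B5, b@B6, c@B2, d@B1, e@B3, f@B3}

Trace:
Fixpoint table:
  B0:  IN={}  OUT={b@B0}
  B1:  IN={b@B0, b@B2, c@B2, d@B1, e@B3, f@B3}  OUT={b@B0, b@B2, c@B2, d@B1, e@B3, f@B3}
  B2:  IN={b@B0, b@B2, c@B2, d@B1, e@B3, f@B3}  OUT={b@B2, c@B2, d@B1, e@B3, f@B3}
  B3:  IN={b@B2, c@B2, d@B1, e@B3, f@B3}  OUT={b@B2, c@B2, d@B1, e@B3, f@B3}
  B4:  IN={b@B2, c@B2, d@B1, e@B3, f@B3}  OUT={b@B2, c@B2, d@B1, e@B3, f@B3}
  B5:  IN={b@B2, c@B2, d@B1, e@B3, f@B3}  OUT={a@B5, b@B2, c@B2, d@B1, e@B3, f@B3}
  B6:  IN={a@B5, b@B2, c@B2, d@B1, e@B3, f@B3}  OUT={a@B5, b@B6, c@B2, d@B1, e@B3, f@B3}
  B7:  IN={a@B5, b@B6, c@B2, d@B1, e@B3, f@B3}  OUT={a@B5, b@B7, c@B2, d@B1, e@B3, f@B3}
  B8:  IN={a@B5, b@B2, b@B7, c@B2, d@B1, e@B3, f@B3}  OUT={a@B8, b@B2, b@B7, c@B2, d@B1, e@B3, f@B3}

Merge at B6: IN[B6] = OUT[B5] = {a@B5, b@B2, c@B2, d@B1, e@B3, f@B3}
Applying B6's transfer function to that IN value gives OUT[B6] (row B6 above).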